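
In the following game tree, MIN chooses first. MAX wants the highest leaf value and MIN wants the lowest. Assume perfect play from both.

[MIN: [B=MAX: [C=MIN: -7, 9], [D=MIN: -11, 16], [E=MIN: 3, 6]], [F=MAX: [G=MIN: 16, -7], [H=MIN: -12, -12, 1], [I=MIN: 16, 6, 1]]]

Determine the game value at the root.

C (MIN): min(-7, 9) = -7
D (MIN): min(-11, 16) = -11
E (MIN): min(3, 6) = 3
B (MAX): max(-7, -11, 3) = 3
G (MIN): min(16, -7) = -7
H (MIN): min(-12, -12, 1) = -12
I (MIN): min(16, 6, 1) = 1
F (MAX): max(-7, -12, 1) = 1
Root (MIN): min(3, 1) = 1

1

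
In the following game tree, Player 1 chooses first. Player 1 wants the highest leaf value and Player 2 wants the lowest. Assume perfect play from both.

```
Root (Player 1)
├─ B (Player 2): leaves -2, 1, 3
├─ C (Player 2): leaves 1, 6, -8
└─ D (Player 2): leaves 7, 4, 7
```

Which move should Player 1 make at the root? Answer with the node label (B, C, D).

D

B (Player 2): min(-2, 1, 3) = -2
C (Player 2): min(1, 6, -8) = -8
D (Player 2): min(7, 4, 7) = 4
Root (Player 1): max(-2, -8, 4) = 4
Player 1 picks the child with the highest value: D (value 4).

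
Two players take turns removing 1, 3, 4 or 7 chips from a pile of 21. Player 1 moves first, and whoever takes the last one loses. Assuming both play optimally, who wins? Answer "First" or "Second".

i:   0  1  2  3  4  5  6  7  8  9 10 11 12 13 14 15 16 17 18 19 20 21
     W  L  W  L  W  W  W  W  W  L  W  L  W  W  W  W  W  L  W  L  W  W
Position 21 is W, so the first player wins.

First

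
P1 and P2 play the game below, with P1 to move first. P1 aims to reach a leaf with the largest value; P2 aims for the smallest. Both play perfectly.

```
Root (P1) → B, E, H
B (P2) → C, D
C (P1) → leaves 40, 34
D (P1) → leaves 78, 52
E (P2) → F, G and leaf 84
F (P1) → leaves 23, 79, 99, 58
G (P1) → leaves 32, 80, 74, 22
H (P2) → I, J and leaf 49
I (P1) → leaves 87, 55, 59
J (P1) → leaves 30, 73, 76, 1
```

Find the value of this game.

80

C (P1): max(40, 34) = 40
D (P1): max(78, 52) = 78
B (P2): min(40, 78) = 40
F (P1): max(23, 79, 99, 58) = 99
G (P1): max(32, 80, 74, 22) = 80
E (P2): min(99, 80, 84) = 80
I (P1): max(87, 55, 59) = 87
J (P1): max(30, 73, 76, 1) = 76
H (P2): min(87, 76, 49) = 49
Root (P1): max(40, 80, 49) = 80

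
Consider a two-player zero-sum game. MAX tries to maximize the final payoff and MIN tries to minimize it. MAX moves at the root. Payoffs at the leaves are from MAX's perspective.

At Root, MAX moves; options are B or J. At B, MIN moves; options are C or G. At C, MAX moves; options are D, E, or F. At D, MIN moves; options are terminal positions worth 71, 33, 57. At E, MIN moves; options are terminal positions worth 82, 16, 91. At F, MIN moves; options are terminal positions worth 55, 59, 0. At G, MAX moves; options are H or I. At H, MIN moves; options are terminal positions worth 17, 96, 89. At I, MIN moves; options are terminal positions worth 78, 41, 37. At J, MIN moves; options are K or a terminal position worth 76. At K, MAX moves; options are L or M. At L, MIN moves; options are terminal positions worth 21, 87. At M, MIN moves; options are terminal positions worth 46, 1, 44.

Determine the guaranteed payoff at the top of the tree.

D (MIN): min(71, 33, 57) = 33
E (MIN): min(82, 16, 91) = 16
F (MIN): min(55, 59, 0) = 0
C (MAX): max(33, 16, 0) = 33
H (MIN): min(17, 96, 89) = 17
I (MIN): min(78, 41, 37) = 37
G (MAX): max(17, 37) = 37
B (MIN): min(33, 37) = 33
L (MIN): min(21, 87) = 21
M (MIN): min(46, 1, 44) = 1
K (MAX): max(21, 1) = 21
J (MIN): min(21, 76) = 21
Root (MAX): max(33, 21) = 33

33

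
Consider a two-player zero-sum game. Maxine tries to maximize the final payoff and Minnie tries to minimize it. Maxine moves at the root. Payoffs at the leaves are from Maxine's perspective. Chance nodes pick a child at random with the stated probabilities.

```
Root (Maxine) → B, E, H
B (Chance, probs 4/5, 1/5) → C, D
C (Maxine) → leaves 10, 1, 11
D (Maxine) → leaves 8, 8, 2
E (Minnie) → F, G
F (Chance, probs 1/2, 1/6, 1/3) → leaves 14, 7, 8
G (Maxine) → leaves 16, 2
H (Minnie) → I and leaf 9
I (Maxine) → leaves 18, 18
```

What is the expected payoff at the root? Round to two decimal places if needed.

10.83

C (Maxine): max(10, 1, 11) = 11
D (Maxine): max(8, 8, 2) = 8
B (Chance): 4/5·11 + 1/5·8 = 10.4
F (Chance): 1/2·14 + 1/6·7 + 1/3·8 = 10.83
G (Maxine): max(16, 2) = 16
E (Minnie): min(10.83, 16) = 10.83
I (Maxine): max(18, 18) = 18
H (Minnie): min(18, 9) = 9
Root (Maxine): max(10.4, 10.83, 9) = 10.83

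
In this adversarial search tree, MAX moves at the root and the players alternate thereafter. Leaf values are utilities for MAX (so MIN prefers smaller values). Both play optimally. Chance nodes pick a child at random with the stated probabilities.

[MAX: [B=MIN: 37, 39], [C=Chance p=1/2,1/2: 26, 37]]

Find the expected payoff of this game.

37

B (MIN): min(37, 39) = 37
C (Chance): 1/2·26 + 1/2·37 = 31.5
Root (MAX): max(37, 31.5) = 37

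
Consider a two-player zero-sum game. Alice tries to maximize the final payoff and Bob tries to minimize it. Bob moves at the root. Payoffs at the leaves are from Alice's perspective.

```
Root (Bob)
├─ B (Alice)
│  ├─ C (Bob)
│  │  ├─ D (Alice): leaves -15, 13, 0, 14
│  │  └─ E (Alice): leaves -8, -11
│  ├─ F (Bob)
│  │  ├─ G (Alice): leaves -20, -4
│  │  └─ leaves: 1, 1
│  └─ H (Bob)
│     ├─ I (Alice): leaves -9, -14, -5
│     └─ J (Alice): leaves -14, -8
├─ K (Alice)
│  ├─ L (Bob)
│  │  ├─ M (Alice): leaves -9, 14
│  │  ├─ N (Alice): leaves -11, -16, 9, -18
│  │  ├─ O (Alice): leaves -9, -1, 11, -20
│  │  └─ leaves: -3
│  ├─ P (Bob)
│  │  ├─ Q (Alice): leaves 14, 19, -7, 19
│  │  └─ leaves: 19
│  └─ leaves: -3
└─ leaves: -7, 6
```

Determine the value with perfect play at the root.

D (Alice): max(-15, 13, 0, 14) = 14
E (Alice): max(-8, -11) = -8
C (Bob): min(14, -8) = -8
G (Alice): max(-20, -4) = -4
F (Bob): min(-4, 1, 1) = -4
I (Alice): max(-9, -14, -5) = -5
J (Alice): max(-14, -8) = -8
H (Bob): min(-5, -8) = -8
B (Alice): max(-8, -4, -8) = -4
M (Alice): max(-9, 14) = 14
N (Alice): max(-11, -16, 9, -18) = 9
O (Alice): max(-9, -1, 11, -20) = 11
L (Bob): min(14, 9, 11, -3) = -3
Q (Alice): max(14, 19, -7, 19) = 19
P (Bob): min(19, 19) = 19
K (Alice): max(-3, 19, -3) = 19
Root (Bob): min(-4, 19, -7, 6) = -7

-7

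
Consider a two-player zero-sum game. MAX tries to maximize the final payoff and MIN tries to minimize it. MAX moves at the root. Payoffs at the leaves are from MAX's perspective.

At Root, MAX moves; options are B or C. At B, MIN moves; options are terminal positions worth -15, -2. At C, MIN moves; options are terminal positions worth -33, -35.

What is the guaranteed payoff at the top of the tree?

-15

B (MIN): min(-15, -2) = -15
C (MIN): min(-33, -35) = -35
Root (MAX): max(-15, -35) = -15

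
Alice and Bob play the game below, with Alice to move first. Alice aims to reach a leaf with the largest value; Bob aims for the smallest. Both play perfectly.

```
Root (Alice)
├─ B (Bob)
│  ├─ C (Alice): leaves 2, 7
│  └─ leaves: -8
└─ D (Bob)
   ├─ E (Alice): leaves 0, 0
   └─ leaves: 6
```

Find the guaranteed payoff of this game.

C (Alice): max(2, 7) = 7
B (Bob): min(7, -8) = -8
E (Alice): max(0, 0) = 0
D (Bob): min(0, 6) = 0
Root (Alice): max(-8, 0) = 0

0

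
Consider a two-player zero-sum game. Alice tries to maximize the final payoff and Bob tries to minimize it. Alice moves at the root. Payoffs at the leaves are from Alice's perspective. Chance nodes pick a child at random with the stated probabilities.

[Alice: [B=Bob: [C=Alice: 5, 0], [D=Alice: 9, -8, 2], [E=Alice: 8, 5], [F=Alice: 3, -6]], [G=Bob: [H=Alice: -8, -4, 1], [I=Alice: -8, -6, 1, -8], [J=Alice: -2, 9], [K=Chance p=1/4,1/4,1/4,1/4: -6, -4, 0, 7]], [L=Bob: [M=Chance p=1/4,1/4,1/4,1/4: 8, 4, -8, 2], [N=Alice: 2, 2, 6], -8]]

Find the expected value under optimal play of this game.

C (Alice): max(5, 0) = 5
D (Alice): max(9, -8, 2) = 9
E (Alice): max(8, 5) = 8
F (Alice): max(3, -6) = 3
B (Bob): min(5, 9, 8, 3) = 3
H (Alice): max(-8, -4, 1) = 1
I (Alice): max(-8, -6, 1, -8) = 1
J (Alice): max(-2, 9) = 9
K (Chance): 1/4·-6 + 1/4·-4 + 1/4·0 + 1/4·7 = -0.75
G (Bob): min(1, 1, 9, -0.75) = -0.75
M (Chance): 1/4·8 + 1/4·4 + 1/4·-8 + 1/4·2 = 1.5
N (Alice): max(2, 2, 6) = 6
L (Bob): min(1.5, 6, -8) = -8
Root (Alice): max(3, -0.75, -8) = 3

3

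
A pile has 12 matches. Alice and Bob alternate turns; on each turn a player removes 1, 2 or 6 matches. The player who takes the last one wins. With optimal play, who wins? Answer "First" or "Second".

Positions where the player to move wins (W) vs loses (L):
i:   0  1  2  3  4  5  6  7  8  9 10 11 12
     L  W  W  L  W  W  W  L  W  W  L  W  W
Position 12 is W, so the first player wins.

First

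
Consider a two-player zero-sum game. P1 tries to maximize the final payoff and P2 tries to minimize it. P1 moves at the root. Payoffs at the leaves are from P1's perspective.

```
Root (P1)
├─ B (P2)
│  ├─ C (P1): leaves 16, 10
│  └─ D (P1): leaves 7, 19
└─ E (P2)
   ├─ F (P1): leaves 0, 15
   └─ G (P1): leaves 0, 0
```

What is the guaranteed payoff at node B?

C: max(16, 10) = 16
D: max(7, 19) = 19
B: min(16, 19) = 16

16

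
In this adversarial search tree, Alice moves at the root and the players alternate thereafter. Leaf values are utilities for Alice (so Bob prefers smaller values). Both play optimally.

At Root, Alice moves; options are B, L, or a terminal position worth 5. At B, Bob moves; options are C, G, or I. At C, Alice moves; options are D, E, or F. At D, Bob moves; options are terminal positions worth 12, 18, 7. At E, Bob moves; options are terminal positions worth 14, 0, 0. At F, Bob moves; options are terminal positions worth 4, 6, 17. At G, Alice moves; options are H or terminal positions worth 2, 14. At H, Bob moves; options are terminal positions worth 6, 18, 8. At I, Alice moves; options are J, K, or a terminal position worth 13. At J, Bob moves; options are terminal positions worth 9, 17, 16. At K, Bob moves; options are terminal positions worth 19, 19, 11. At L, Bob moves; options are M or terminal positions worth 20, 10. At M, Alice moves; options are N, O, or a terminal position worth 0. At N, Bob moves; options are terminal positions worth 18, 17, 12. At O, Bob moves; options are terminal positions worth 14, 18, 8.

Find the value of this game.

10

D (Bob): min(12, 18, 7) = 7
E (Bob): min(14, 0, 0) = 0
F (Bob): min(4, 6, 17) = 4
C (Alice): max(7, 0, 4) = 7
H (Bob): min(6, 18, 8) = 6
G (Alice): max(6, 2, 14) = 14
J (Bob): min(9, 17, 16) = 9
K (Bob): min(19, 19, 11) = 11
I (Alice): max(9, 11, 13) = 13
B (Bob): min(7, 14, 13) = 7
N (Bob): min(18, 17, 12) = 12
O (Bob): min(14, 18, 8) = 8
M (Alice): max(12, 8, 0) = 12
L (Bob): min(12, 20, 10) = 10
Root (Alice): max(7, 10, 5) = 10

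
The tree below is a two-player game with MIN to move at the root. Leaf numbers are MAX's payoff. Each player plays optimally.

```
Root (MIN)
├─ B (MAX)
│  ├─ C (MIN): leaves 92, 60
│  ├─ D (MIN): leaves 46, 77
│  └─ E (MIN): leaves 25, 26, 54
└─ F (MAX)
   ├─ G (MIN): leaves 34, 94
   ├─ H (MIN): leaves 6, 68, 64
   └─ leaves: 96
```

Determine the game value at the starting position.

C (MIN): min(92, 60) = 60
D (MIN): min(46, 77) = 46
E (MIN): min(25, 26, 54) = 25
B (MAX): max(60, 46, 25) = 60
G (MIN): min(34, 94) = 34
H (MIN): min(6, 68, 64) = 6
F (MAX): max(34, 6, 96) = 96
Root (MIN): min(60, 96) = 60

60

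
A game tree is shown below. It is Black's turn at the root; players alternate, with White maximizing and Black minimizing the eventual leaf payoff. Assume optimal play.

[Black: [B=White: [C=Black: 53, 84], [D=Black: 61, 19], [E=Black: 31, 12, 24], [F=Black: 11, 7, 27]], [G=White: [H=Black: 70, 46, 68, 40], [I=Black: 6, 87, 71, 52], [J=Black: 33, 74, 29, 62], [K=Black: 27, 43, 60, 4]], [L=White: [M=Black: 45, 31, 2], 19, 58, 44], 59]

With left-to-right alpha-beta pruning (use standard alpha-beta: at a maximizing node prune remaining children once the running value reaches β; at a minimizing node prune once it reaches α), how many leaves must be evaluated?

19

C [α=-∞,β=+∞]: v=53
D [α=53,β=+∞]: v=19
E [α=53,β=+∞]: v=31 after child 1 ≤ α → α-cutoff, skip 2
F [α=53,β=+∞]: v=11 after child 1 ≤ α → α-cutoff, skip 2
B [α=-∞,β=+∞]: v=53
H [α=-∞,β=53]: v=40
I [α=40,β=53]: v=6 after child 1 ≤ α → α-cutoff, skip 3
J [α=40,β=53]: v=33 after child 1 ≤ α → α-cutoff, skip 3
K [α=40,β=53]: v=27 after child 1 ≤ α → α-cutoff, skip 3
G [α=-∞,β=53]: v=40
M [α=-∞,β=40]: v=2
L [α=-∞,β=40]: v=58 after child 3 ≥ β → β-cutoff, skip 1
Root [α=-∞,β=+∞]: v=40
Leaves evaluated: 19 of 33.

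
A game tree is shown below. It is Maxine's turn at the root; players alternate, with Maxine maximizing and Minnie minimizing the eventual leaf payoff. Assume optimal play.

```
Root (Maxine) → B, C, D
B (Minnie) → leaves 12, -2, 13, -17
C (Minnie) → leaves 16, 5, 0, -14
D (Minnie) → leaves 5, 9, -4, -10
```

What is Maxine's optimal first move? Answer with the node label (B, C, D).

D

B (Minnie): min(12, -2, 13, -17) = -17
C (Minnie): min(16, 5, 0, -14) = -14
D (Minnie): min(5, 9, -4, -10) = -10
Root (Maxine): max(-17, -14, -10) = -10
Maxine picks the child with the highest value: D (value -10).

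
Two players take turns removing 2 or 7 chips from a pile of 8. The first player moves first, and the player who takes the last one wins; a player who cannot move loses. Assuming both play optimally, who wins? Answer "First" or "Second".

First

Positions where the player to move wins (W) vs loses (L):
i:   0  1  2  3  4  5  6  7  8
     L  L  W  W  L  L  W  W  W
Position 8 is W, so the first player wins.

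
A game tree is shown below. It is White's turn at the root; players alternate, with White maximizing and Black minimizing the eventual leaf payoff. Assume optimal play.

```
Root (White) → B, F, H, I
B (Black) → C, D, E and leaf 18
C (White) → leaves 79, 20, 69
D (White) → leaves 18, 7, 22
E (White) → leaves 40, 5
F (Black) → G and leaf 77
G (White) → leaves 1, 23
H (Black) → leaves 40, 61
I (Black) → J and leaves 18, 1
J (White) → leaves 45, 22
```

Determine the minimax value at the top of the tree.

40

C (White): max(79, 20, 69) = 79
D (White): max(18, 7, 22) = 22
E (White): max(40, 5) = 40
B (Black): min(79, 22, 40, 18) = 18
G (White): max(1, 23) = 23
F (Black): min(23, 77) = 23
H (Black): min(40, 61) = 40
J (White): max(45, 22) = 45
I (Black): min(45, 18, 1) = 1
Root (White): max(18, 23, 40, 1) = 40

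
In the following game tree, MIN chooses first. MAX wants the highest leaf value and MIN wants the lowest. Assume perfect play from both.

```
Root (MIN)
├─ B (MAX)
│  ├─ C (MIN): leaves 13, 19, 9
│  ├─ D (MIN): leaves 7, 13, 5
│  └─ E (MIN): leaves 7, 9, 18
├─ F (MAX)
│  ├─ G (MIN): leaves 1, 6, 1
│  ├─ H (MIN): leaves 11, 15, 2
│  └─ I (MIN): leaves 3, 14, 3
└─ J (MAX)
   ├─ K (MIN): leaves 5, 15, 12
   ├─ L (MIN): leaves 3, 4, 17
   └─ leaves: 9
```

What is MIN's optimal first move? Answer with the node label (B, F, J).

C (MIN): min(13, 19, 9) = 9
D (MIN): min(7, 13, 5) = 5
E (MIN): min(7, 9, 18) = 7
B (MAX): max(9, 5, 7) = 9
G (MIN): min(1, 6, 1) = 1
H (MIN): min(11, 15, 2) = 2
I (MIN): min(3, 14, 3) = 3
F (MAX): max(1, 2, 3) = 3
K (MIN): min(5, 15, 12) = 5
L (MIN): min(3, 4, 17) = 3
J (MAX): max(5, 3, 9) = 9
Root (MIN): min(9, 3, 9) = 3
MIN picks the child with the lowest value: F (value 3).

F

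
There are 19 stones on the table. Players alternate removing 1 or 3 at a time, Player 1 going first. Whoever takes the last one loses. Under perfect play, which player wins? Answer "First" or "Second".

Second

Compute winning (W) and losing (L) positions by backward induction:
i:   0  1  2  3  4  5  6  7  8  9 10 11 12 13 14 15 16 17 18 19
     W  L  W  L  W  L  W  L  W  L  W  L  W  L  W  L  W  L  W  L
Position 19 is L, so the second player wins.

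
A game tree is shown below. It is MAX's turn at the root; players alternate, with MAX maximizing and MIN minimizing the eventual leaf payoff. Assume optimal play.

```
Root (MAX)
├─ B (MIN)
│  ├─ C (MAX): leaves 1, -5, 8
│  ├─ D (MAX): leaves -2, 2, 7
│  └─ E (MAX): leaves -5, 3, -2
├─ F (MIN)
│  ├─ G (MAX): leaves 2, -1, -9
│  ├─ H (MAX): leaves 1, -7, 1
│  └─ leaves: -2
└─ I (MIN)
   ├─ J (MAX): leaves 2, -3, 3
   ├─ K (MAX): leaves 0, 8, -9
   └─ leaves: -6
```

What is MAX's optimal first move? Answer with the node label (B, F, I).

C (MAX): max(1, -5, 8) = 8
D (MAX): max(-2, 2, 7) = 7
E (MAX): max(-5, 3, -2) = 3
B (MIN): min(8, 7, 3) = 3
G (MAX): max(2, -1, -9) = 2
H (MAX): max(1, -7, 1) = 1
F (MIN): min(2, 1, -2) = -2
J (MAX): max(2, -3, 3) = 3
K (MAX): max(0, 8, -9) = 8
I (MIN): min(3, 8, -6) = -6
Root (MAX): max(3, -2, -6) = 3
MAX picks the child with the highest value: B (value 3).

B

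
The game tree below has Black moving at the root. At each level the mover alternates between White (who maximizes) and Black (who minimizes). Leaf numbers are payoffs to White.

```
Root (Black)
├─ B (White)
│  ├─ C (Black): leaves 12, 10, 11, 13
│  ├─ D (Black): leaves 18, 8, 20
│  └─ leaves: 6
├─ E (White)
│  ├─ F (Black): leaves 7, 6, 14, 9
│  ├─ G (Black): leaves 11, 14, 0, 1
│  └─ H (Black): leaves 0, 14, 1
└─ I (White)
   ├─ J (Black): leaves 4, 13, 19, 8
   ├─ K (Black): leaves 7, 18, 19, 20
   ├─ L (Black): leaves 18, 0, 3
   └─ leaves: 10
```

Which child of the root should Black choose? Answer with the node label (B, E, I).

C (Black): min(12, 10, 11, 13) = 10
D (Black): min(18, 8, 20) = 8
B (White): max(10, 8, 6) = 10
F (Black): min(7, 6, 14, 9) = 6
G (Black): min(11, 14, 0, 1) = 0
H (Black): min(0, 14, 1) = 0
E (White): max(6, 0, 0) = 6
J (Black): min(4, 13, 19, 8) = 4
K (Black): min(7, 18, 19, 20) = 7
L (Black): min(18, 0, 3) = 0
I (White): max(4, 7, 0, 10) = 10
Root (Black): min(10, 6, 10) = 6
Black picks the child with the lowest value: E (value 6).

E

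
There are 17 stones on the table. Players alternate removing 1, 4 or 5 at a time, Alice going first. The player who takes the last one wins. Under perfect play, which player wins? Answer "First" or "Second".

First

Positions where the player to move wins (W) vs loses (L):
i:   0  1  2  3  4  5  6  7  8  9 10 11 12 13 14 15 16 17
     L  W  L  W  W  W  W  W  L  W  L  W  W  W  W  W  L  W
Position 17 is W, so the first player wins.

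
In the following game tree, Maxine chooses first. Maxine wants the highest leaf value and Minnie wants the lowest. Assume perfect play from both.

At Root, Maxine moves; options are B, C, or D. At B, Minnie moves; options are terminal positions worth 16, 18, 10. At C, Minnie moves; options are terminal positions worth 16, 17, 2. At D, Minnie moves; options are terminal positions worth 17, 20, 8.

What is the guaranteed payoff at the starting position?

B (Minnie): min(16, 18, 10) = 10
C (Minnie): min(16, 17, 2) = 2
D (Minnie): min(17, 20, 8) = 8
Root (Maxine): max(10, 2, 8) = 10

10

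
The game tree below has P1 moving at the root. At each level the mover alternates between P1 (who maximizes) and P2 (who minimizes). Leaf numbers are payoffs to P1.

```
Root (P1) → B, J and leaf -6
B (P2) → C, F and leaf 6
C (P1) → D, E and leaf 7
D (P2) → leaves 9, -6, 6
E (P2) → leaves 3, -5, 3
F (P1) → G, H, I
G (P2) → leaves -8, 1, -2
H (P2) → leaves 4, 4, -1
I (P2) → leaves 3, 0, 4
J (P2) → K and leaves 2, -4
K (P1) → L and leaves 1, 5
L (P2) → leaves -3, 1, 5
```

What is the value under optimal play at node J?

L: min(-3, 1, 5) = -3
K: max(-3, 1, 5) = 5
J: min(5, 2, -4) = -4

-4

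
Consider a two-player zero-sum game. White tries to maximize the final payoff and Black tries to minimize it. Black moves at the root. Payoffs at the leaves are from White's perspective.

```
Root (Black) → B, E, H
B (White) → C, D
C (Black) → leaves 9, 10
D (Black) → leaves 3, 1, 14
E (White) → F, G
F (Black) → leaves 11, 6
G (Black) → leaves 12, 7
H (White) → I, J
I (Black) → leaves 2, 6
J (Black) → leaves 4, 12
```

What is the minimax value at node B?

9

C: min(9, 10) = 9
D: min(3, 1, 14) = 1
B: max(9, 1) = 9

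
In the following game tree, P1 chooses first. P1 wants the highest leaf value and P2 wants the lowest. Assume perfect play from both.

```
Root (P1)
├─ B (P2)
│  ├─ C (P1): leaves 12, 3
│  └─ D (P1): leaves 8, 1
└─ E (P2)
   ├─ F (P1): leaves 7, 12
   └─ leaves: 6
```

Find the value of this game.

8

C (P1): max(12, 3) = 12
D (P1): max(8, 1) = 8
B (P2): min(12, 8) = 8
F (P1): max(7, 12) = 12
E (P2): min(12, 6) = 6
Root (P1): max(8, 6) = 8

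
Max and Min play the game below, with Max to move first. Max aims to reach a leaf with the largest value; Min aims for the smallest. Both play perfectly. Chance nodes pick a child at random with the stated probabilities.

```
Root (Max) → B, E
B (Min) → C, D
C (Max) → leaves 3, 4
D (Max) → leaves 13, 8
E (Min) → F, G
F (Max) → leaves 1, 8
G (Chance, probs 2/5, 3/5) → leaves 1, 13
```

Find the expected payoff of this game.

C (Max): max(3, 4) = 4
D (Max): max(13, 8) = 13
B (Min): min(4, 13) = 4
F (Max): max(1, 8) = 8
G (Chance): 2/5·1 + 3/5·13 = 8.2
E (Min): min(8, 8.2) = 8
Root (Max): max(4, 8) = 8

8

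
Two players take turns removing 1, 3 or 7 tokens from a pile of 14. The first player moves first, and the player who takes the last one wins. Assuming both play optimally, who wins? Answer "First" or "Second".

Positions where the player to move wins (W) vs loses (L):
i:   0  1  2  3  4  5  6  7  8  9 10 11 12 13 14
     L  W  L  W  L  W  L  W  L  W  L  W  L  W  L
Position 14 is L, so the second player wins.

Second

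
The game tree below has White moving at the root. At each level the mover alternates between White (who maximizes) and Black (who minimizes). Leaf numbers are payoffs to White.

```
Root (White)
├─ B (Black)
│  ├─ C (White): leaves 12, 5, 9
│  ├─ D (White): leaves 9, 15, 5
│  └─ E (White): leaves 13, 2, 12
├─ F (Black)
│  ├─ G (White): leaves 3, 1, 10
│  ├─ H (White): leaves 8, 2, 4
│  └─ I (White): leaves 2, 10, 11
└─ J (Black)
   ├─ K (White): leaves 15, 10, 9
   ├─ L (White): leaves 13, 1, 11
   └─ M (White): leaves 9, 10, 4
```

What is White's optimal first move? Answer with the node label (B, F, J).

B

C (White): max(12, 5, 9) = 12
D (White): max(9, 15, 5) = 15
E (White): max(13, 2, 12) = 13
B (Black): min(12, 15, 13) = 12
G (White): max(3, 1, 10) = 10
H (White): max(8, 2, 4) = 8
I (White): max(2, 10, 11) = 11
F (Black): min(10, 8, 11) = 8
K (White): max(15, 10, 9) = 15
L (White): max(13, 1, 11) = 13
M (White): max(9, 10, 4) = 10
J (Black): min(15, 13, 10) = 10
Root (White): max(12, 8, 10) = 12
White picks the child with the highest value: B (value 12).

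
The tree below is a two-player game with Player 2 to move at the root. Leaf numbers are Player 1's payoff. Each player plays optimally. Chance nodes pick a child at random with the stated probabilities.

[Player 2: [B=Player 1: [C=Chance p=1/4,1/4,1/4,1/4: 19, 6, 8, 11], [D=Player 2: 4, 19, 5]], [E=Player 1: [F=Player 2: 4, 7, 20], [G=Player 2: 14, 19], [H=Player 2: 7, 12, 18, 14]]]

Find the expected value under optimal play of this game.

11

C (Chance): 1/4·19 + 1/4·6 + 1/4·8 + 1/4·11 = 11
D (Player 2): min(4, 19, 5) = 4
B (Player 1): max(11, 4) = 11
F (Player 2): min(4, 7, 20) = 4
G (Player 2): min(14, 19) = 14
H (Player 2): min(7, 12, 18, 14) = 7
E (Player 1): max(4, 14, 7) = 14
Root (Player 2): min(11, 14) = 11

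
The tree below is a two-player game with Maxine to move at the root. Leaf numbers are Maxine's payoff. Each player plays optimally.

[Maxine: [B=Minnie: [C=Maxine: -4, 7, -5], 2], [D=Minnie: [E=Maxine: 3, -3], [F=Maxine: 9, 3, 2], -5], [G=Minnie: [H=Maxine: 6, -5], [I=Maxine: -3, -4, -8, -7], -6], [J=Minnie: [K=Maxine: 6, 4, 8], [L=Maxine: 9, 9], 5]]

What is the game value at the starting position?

5

C (Maxine): max(-4, 7, -5) = 7
B (Minnie): min(7, 2) = 2
E (Maxine): max(3, -3) = 3
F (Maxine): max(9, 3, 2) = 9
D (Minnie): min(3, 9, -5) = -5
H (Maxine): max(6, -5) = 6
I (Maxine): max(-3, -4, -8, -7) = -3
G (Minnie): min(6, -3, -6) = -6
K (Maxine): max(6, 4, 8) = 8
L (Maxine): max(9, 9) = 9
J (Minnie): min(8, 9, 5) = 5
Root (Maxine): max(2, -5, -6, 5) = 5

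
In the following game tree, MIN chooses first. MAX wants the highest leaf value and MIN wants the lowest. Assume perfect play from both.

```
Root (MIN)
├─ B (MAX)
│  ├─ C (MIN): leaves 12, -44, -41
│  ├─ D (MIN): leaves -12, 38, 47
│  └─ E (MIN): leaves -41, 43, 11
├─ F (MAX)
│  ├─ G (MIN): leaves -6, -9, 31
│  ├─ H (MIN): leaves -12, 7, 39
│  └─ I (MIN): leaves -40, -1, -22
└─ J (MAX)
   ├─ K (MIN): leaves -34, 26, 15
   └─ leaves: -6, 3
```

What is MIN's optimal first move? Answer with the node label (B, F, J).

C (MIN): min(12, -44, -41) = -44
D (MIN): min(-12, 38, 47) = -12
E (MIN): min(-41, 43, 11) = -41
B (MAX): max(-44, -12, -41) = -12
G (MIN): min(-6, -9, 31) = -9
H (MIN): min(-12, 7, 39) = -12
I (MIN): min(-40, -1, -22) = -40
F (MAX): max(-9, -12, -40) = -9
K (MIN): min(-34, 26, 15) = -34
J (MAX): max(-34, -6, 3) = 3
Root (MIN): min(-12, -9, 3) = -12
MIN picks the child with the lowest value: B (value -12).

B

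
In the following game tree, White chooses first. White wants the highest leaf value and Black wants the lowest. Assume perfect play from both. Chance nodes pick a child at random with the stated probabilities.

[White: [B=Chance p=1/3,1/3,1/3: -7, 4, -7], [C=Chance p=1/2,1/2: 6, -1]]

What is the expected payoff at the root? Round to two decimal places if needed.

B (Chance): 1/3·-7 + 1/3·4 + 1/3·-7 = -3.33
C (Chance): 1/2·6 + 1/2·-1 = 2.5
Root (White): max(-3.33, 2.5) = 2.5

2.5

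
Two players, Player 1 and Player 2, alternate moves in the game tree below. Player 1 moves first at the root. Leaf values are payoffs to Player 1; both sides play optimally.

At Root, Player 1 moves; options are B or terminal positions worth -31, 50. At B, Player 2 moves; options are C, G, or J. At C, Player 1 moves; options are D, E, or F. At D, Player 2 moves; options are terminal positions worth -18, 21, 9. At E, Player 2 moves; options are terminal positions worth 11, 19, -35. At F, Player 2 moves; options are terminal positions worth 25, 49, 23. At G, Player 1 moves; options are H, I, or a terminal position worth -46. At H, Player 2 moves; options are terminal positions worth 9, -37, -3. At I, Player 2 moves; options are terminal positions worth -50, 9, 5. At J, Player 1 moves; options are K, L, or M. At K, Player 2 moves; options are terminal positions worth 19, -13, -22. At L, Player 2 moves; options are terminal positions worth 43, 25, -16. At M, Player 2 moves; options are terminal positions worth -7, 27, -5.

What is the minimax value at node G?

-37

H: min(9, -37, -3) = -37
I: min(-50, 9, 5) = -50
G: max(-37, -50, -46) = -37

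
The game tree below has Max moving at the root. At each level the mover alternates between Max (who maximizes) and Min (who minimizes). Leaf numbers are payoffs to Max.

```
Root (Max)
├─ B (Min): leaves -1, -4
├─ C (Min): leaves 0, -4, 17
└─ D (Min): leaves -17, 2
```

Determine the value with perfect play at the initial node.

-4

B (Min): min(-1, -4) = -4
C (Min): min(0, -4, 17) = -4
D (Min): min(-17, 2) = -17
Root (Max): max(-4, -4, -17) = -4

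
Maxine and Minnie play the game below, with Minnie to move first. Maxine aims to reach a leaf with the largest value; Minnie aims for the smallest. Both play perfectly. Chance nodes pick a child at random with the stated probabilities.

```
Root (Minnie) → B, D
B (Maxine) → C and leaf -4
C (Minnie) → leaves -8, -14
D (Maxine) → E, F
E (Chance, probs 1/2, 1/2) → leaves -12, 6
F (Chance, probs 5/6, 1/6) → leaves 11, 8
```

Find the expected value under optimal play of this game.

-4

C (Minnie): min(-8, -14) = -14
B (Maxine): max(-14, -4) = -4
E (Chance): 1/2·-12 + 1/2·6 = -3
F (Chance): 5/6·11 + 1/6·8 = 10.5
D (Maxine): max(-3, 10.5) = 10.5
Root (Minnie): min(-4, 10.5) = -4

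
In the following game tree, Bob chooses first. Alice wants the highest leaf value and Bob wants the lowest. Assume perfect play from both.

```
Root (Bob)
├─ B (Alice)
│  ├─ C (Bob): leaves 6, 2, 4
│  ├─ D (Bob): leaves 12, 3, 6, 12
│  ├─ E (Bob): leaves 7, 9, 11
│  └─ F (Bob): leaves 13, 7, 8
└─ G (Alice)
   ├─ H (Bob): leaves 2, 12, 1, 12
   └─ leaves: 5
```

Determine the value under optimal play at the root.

5

C (Bob): min(6, 2, 4) = 2
D (Bob): min(12, 3, 6, 12) = 3
E (Bob): min(7, 9, 11) = 7
F (Bob): min(13, 7, 8) = 7
B (Alice): max(2, 3, 7, 7) = 7
H (Bob): min(2, 12, 1, 12) = 1
G (Alice): max(1, 5) = 5
Root (Bob): min(7, 5) = 5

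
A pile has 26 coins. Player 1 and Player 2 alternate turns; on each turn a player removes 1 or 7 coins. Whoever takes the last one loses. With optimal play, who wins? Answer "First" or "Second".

First

Compute winning (W) and losing (L) positions by backward induction:
i:   0  1  2  3  4  5  6  7  8  9 10 11 12 13 14 15 16 17 18 19 20 21 22 23 24 25 26
     W  L  W  L  W  L  W  L  W  L  W  L  W  L  W  L  W  L  W  L  W  L  W  L  W  L  W
Position 26 is W, so the first player wins.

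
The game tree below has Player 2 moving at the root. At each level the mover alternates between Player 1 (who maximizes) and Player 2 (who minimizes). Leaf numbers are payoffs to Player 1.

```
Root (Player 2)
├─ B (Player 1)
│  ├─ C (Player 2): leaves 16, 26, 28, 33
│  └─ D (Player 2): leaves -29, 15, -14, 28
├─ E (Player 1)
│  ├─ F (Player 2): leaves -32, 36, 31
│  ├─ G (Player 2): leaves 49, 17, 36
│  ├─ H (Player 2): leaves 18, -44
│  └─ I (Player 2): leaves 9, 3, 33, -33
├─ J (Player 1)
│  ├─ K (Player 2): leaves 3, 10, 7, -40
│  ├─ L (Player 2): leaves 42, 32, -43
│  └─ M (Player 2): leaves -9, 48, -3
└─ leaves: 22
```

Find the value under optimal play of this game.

-9

C (Player 2): min(16, 26, 28, 33) = 16
D (Player 2): min(-29, 15, -14, 28) = -29
B (Player 1): max(16, -29) = 16
F (Player 2): min(-32, 36, 31) = -32
G (Player 2): min(49, 17, 36) = 17
H (Player 2): min(18, -44) = -44
I (Player 2): min(9, 3, 33, -33) = -33
E (Player 1): max(-32, 17, -44, -33) = 17
K (Player 2): min(3, 10, 7, -40) = -40
L (Player 2): min(42, 32, -43) = -43
M (Player 2): min(-9, 48, -3) = -9
J (Player 1): max(-40, -43, -9) = -9
Root (Player 2): min(16, 17, -9, 22) = -9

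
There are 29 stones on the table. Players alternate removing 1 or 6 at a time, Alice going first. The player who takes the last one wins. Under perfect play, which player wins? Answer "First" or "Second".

First

Mark each pile size as W (mover wins) or L (mover loses):
i:   0  1  2  3  4  5  6  7  8  9 10 11 12 13 14 15 16 17 18 19 20 21 22 23 24 25 26 27 28 29
     L  W  L  W  L  W  W  L  W  L  W  L  W  W  L  W  L  W  L  W  W  L  W  L  W  L  W  W  L  W
Position 29 is W, so the first player wins.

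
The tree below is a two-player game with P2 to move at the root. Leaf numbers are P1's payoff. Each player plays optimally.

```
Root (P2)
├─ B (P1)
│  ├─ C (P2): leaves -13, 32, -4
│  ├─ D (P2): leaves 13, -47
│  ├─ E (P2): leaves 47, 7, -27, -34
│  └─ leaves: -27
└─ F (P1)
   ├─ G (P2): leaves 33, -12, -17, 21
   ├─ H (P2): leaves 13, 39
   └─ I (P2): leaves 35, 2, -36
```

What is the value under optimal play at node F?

G: min(33, -12, -17, 21) = -17
H: min(13, 39) = 13
I: min(35, 2, -36) = -36
F: max(-17, 13, -36) = 13

13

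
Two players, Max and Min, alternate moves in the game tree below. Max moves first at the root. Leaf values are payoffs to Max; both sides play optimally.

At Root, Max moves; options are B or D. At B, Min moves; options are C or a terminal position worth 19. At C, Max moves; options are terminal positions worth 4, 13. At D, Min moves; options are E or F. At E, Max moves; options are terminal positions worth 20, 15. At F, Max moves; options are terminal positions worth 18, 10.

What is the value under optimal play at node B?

13

C: max(4, 13) = 13
B: min(13, 19) = 13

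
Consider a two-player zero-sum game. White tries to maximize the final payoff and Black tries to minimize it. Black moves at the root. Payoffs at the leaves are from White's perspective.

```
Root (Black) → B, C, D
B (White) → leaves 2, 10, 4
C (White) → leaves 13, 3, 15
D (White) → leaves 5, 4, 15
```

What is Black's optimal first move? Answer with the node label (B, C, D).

B

B (White): max(2, 10, 4) = 10
C (White): max(13, 3, 15) = 15
D (White): max(5, 4, 15) = 15
Root (Black): min(10, 15, 15) = 10
Black picks the child with the lowest value: B (value 10).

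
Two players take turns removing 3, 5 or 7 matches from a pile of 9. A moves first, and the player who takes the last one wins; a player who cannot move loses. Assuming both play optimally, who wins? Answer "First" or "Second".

First

Positions where the player to move wins (W) vs loses (L):
i:   0  1  2  3  4  5  6  7  8  9
     L  L  L  W  W  W  W  W  W  W
Position 9 is W, so the first player wins.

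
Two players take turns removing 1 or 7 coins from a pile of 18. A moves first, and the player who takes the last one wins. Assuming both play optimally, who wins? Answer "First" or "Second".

Second

Positions where the player to move wins (W) vs loses (L):
i:   0  1  2  3  4  5  6  7  8  9 10 11 12 13 14 15 16 17 18
     L  W  L  W  L  W  L  W  L  W  L  W  L  W  L  W  L  W  L
Position 18 is L, so the second player wins.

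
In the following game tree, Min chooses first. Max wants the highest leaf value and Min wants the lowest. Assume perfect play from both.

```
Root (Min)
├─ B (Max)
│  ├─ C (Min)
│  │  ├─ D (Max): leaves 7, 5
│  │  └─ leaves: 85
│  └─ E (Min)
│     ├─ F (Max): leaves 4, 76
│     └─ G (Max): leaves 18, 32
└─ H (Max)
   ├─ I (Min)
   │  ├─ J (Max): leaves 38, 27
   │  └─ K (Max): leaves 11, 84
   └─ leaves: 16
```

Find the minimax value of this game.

32

D (Max): max(7, 5) = 7
C (Min): min(7, 85) = 7
F (Max): max(4, 76) = 76
G (Max): max(18, 32) = 32
E (Min): min(76, 32) = 32
B (Max): max(7, 32) = 32
J (Max): max(38, 27) = 38
K (Max): max(11, 84) = 84
I (Min): min(38, 84) = 38
H (Max): max(38, 16) = 38
Root (Min): min(32, 38) = 32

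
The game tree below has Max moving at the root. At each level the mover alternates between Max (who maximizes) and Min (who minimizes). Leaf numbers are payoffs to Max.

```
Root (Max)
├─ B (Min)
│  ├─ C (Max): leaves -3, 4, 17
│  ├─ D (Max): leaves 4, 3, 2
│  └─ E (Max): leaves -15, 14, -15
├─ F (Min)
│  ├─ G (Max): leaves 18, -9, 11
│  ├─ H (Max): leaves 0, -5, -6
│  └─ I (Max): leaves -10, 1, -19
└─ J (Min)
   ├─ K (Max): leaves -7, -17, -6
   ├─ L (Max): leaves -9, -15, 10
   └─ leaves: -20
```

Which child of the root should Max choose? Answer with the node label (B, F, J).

C (Max): max(-3, 4, 17) = 17
D (Max): max(4, 3, 2) = 4
E (Max): max(-15, 14, -15) = 14
B (Min): min(17, 4, 14) = 4
G (Max): max(18, -9, 11) = 18
H (Max): max(0, -5, -6) = 0
I (Max): max(-10, 1, -19) = 1
F (Min): min(18, 0, 1) = 0
K (Max): max(-7, -17, -6) = -6
L (Max): max(-9, -15, 10) = 10
J (Min): min(-6, 10, -20) = -20
Root (Max): max(4, 0, -20) = 4
Max picks the child with the highest value: B (value 4).

B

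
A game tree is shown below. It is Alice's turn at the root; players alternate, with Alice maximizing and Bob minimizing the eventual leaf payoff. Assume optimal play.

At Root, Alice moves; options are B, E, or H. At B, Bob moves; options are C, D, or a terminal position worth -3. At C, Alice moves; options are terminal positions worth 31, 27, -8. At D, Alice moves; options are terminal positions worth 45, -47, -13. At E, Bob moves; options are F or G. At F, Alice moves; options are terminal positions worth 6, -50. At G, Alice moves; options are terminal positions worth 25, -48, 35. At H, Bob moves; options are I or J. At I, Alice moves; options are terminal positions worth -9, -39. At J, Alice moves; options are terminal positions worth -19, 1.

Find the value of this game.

C (Alice): max(31, 27, -8) = 31
D (Alice): max(45, -47, -13) = 45
B (Bob): min(31, 45, -3) = -3
F (Alice): max(6, -50) = 6
G (Alice): max(25, -48, 35) = 35
E (Bob): min(6, 35) = 6
I (Alice): max(-9, -39) = -9
J (Alice): max(-19, 1) = 1
H (Bob): min(-9, 1) = -9
Root (Alice): max(-3, 6, -9) = 6

6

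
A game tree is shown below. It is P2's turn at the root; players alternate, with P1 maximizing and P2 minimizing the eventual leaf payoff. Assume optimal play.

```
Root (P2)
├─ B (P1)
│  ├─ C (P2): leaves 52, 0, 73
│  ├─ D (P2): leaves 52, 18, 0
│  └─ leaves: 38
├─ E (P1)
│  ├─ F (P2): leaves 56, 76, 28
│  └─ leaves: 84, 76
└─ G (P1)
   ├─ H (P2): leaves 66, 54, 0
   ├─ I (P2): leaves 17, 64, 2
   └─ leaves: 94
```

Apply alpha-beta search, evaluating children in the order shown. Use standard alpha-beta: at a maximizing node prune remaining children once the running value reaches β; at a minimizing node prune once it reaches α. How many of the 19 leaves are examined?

C [α=-∞,β=+∞]: v=0
D [α=0,β=+∞]: v=0
B [α=-∞,β=+∞]: v=38
F [α=-∞,β=38]: v=28
E [α=-∞,β=38]: v=84 after child 2 ≥ β → β-cutoff, skip 1
H [α=-∞,β=38]: v=0
I [α=0,β=38]: v=2
G [α=-∞,β=38]: v=94
Root [α=-∞,β=+∞]: v=38
Leaves evaluated: 18 of 19.

18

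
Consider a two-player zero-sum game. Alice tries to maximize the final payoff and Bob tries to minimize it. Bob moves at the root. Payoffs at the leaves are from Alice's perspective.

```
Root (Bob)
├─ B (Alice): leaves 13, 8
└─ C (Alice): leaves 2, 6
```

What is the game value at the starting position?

6

B (Alice): max(13, 8) = 13
C (Alice): max(2, 6) = 6
Root (Bob): min(13, 6) = 6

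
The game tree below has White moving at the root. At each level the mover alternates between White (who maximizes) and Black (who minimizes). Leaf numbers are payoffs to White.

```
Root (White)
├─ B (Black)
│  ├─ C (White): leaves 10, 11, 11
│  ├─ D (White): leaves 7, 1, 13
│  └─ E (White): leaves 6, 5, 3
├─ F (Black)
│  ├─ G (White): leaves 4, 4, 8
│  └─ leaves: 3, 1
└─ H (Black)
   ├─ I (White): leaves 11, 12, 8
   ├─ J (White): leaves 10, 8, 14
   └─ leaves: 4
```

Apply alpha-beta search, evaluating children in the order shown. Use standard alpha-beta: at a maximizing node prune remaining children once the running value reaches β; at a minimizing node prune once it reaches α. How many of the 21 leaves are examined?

20

C [α=-∞,β=+∞]: v=11
D [α=-∞,β=11]: v=13
E [α=-∞,β=11]: v=6
B [α=-∞,β=+∞]: v=6
G [α=6,β=+∞]: v=8
F [α=6,β=+∞]: v=3 after child 2 ≤ α → α-cutoff, skip 1
I [α=6,β=+∞]: v=12
J [α=6,β=12]: v=14
H [α=6,β=+∞]: v=4
Root [α=-∞,β=+∞]: v=6
Leaves evaluated: 20 of 21.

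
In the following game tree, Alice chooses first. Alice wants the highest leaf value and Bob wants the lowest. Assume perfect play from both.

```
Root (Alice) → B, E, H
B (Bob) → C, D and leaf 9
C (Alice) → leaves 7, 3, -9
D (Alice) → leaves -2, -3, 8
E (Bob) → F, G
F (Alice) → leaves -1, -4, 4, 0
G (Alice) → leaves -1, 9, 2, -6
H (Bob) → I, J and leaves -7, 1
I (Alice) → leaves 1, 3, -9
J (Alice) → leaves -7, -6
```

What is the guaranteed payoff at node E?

F: max(-1, -4, 4, 0) = 4
G: max(-1, 9, 2, -6) = 9
E: min(4, 9) = 4

4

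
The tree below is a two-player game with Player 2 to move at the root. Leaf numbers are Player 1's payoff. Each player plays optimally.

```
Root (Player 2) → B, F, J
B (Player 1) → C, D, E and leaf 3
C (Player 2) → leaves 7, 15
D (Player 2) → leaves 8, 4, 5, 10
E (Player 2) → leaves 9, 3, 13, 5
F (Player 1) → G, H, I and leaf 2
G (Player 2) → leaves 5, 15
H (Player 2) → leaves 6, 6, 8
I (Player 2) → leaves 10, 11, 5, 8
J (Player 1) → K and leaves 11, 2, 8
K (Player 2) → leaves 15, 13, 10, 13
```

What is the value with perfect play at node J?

K: min(15, 13, 10, 13) = 10
J: max(10, 11, 2, 8) = 11

11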